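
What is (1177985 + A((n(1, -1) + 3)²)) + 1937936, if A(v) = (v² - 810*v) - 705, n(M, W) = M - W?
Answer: 3095591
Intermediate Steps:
A(v) = -705 + v² - 810*v
(1177985 + A((n(1, -1) + 3)²)) + 1937936 = (1177985 + (-705 + (((1 - 1*(-1)) + 3)²)² - 810*((1 - 1*(-1)) + 3)²)) + 1937936 = (1177985 + (-705 + (((1 + 1) + 3)²)² - 810*((1 + 1) + 3)²)) + 1937936 = (1177985 + (-705 + ((2 + 3)²)² - 810*(2 + 3)²)) + 1937936 = (1177985 + (-705 + (5²)² - 810*5²)) + 1937936 = (1177985 + (-705 + 25² - 810*25)) + 1937936 = (1177985 + (-705 + 625 - 20250)) + 1937936 = (1177985 - 20330) + 1937936 = 1157655 + 1937936 = 3095591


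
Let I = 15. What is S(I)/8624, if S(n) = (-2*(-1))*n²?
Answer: 225/4312 ≈ 0.052180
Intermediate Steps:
S(n) = 2*n²
S(I)/8624 = (2*15²)/8624 = (2*225)*(1/8624) = 450*(1/8624) = 225/4312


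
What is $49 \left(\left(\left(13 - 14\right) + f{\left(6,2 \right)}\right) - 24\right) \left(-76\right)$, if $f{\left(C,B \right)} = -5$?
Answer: $111720$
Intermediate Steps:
$49 \left(\left(\left(13 - 14\right) + f{\left(6,2 \right)}\right) - 24\right) \left(-76\right) = 49 \left(\left(\left(13 - 14\right) - 5\right) - 24\right) \left(-76\right) = 49 \left(\left(-1 - 5\right) - 24\right) \left(-76\right) = 49 \left(-6 - 24\right) \left(-76\right) = 49 \left(-30\right) \left(-76\right) = \left(-1470\right) \left(-76\right) = 111720$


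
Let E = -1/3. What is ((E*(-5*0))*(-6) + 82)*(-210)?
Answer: -17220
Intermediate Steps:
E = -⅓ (E = -1*⅓ = -⅓ ≈ -0.33333)
((E*(-5*0))*(-6) + 82)*(-210) = (-(-5)*0/3*(-6) + 82)*(-210) = (-⅓*0*(-6) + 82)*(-210) = (0*(-6) + 82)*(-210) = (0 + 82)*(-210) = 82*(-210) = -17220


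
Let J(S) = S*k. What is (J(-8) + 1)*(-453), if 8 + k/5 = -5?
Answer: -236013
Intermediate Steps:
k = -65 (k = -40 + 5*(-5) = -40 - 25 = -65)
J(S) = -65*S (J(S) = S*(-65) = -65*S)
(J(-8) + 1)*(-453) = (-65*(-8) + 1)*(-453) = (520 + 1)*(-453) = 521*(-453) = -236013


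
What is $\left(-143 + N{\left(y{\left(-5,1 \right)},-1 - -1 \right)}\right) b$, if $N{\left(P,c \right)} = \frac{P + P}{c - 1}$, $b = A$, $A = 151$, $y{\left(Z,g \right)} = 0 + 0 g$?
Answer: $-21593$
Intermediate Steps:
$y{\left(Z,g \right)} = 0$ ($y{\left(Z,g \right)} = 0 + 0 = 0$)
$b = 151$
$N{\left(P,c \right)} = \frac{2 P}{-1 + c}$
$\left(-143 + N{\left(y{\left(-5,1 \right)},-1 - -1 \right)}\right) b = \left(-143 + 2 \cdot 0 \frac{1}{-1 - 0}\right) 151 = \left(-143 + 2 \cdot 0 \frac{1}{-1 + \left(-1 + 1\right)}\right) 151 = \left(-143 + 2 \cdot 0 \frac{1}{-1 + 0}\right) 151 = \left(-143 + 2 \cdot 0 \frac{1}{-1}\right) 151 = \left(-143 + 2 \cdot 0 \left(-1\right)\right) 151 = \left(-143 + 0\right) 151 = \left(-143\right) 151 = -21593$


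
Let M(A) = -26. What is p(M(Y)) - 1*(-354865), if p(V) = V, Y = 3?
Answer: 354839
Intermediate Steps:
p(M(Y)) - 1*(-354865) = -26 - 1*(-354865) = -26 + 354865 = 354839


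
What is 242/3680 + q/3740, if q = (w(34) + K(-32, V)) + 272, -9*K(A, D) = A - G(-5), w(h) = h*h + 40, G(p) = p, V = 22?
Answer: 157959/344080 ≈ 0.45908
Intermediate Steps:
w(h) = 40 + h² (w(h) = h² + 40 = 40 + h²)
K(A, D) = -5/9 - A/9 (K(A, D) = -(A - 1*(-5))/9 = -(A + 5)/9 = -(5 + A)/9 = -5/9 - A/9)
q = 1471 (q = ((40 + 34²) + (-5/9 - ⅑*(-32))) + 272 = ((40 + 1156) + (-5/9 + 32/9)) + 272 = (1196 + 3) + 272 = 1199 + 272 = 1471)
242/3680 + q/3740 = 242/3680 + 1471/3740 = 242*(1/3680) + 1471*(1/3740) = 121/1840 + 1471/3740 = 157959/344080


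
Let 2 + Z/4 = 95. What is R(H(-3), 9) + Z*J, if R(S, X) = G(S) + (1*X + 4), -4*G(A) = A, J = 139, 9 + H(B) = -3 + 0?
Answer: 51724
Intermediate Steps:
Z = 372 (Z = -8 + 4*95 = -8 + 380 = 372)
H(B) = -12 (H(B) = -9 + (-3 + 0) = -9 - 3 = -12)
G(A) = -A/4
R(S, X) = 4 + X - S/4 (R(S, X) = -S/4 + (1*X + 4) = -S/4 + (X + 4) = -S/4 + (4 + X) = 4 + X - S/4)
R(H(-3), 9) + Z*J = (4 + 9 - 1/4*(-12)) + 372*139 = (4 + 9 + 3) + 51708 = 16 + 51708 = 51724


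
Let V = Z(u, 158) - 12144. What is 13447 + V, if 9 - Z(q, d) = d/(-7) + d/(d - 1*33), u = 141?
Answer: 1166644/875 ≈ 1333.3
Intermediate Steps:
Z(q, d) = 9 + d/7 - d/(-33 + d) (Z(q, d) = 9 - (d/(-7) + d/(d - 1*33)) = 9 - (d*(-1/7) + d/(d - 33)) = 9 - (-d/7 + d/(-33 + d)) = 9 + (d/7 - d/(-33 + d)) = 9 + d/7 - d/(-33 + d))
V = -10599481/875 (V = (-2079 + 158**2 + 23*158)/(7*(-33 + 158)) - 12144 = (1/7)*(-2079 + 24964 + 3634)/125 - 12144 = (1/7)*(1/125)*26519 - 12144 = 26519/875 - 12144 = -10599481/875 ≈ -12114.)
13447 + V = 13447 - 10599481/875 = 1166644/875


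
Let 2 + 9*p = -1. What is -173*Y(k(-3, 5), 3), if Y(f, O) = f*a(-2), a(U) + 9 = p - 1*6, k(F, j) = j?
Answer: 39790/3 ≈ 13263.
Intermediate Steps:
p = -1/3 (p = -2/9 + (1/9)*(-1) = -2/9 - 1/9 = -1/3 ≈ -0.33333)
a(U) = -46/3 (a(U) = -9 + (-1/3 - 1*6) = -9 + (-1/3 - 6) = -9 - 19/3 = -46/3)
Y(f, O) = -46*f/3 (Y(f, O) = f*(-46/3) = -46*f/3)
-173*Y(k(-3, 5), 3) = -(-7958)*5/3 = -173*(-230/3) = 39790/3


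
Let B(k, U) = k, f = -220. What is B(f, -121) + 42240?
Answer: 42020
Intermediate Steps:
B(f, -121) + 42240 = -220 + 42240 = 42020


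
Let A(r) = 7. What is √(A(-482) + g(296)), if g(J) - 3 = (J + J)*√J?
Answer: √(10 + 1184*√74) ≈ 100.97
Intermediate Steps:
g(J) = 3 + 2*J^(3/2) (g(J) = 3 + (J + J)*√J = 3 + (2*J)*√J = 3 + 2*J^(3/2))
√(A(-482) + g(296)) = √(7 + (3 + 2*296^(3/2))) = √(7 + (3 + 2*(592*√74))) = √(7 + (3 + 1184*√74)) = √(10 + 1184*√74)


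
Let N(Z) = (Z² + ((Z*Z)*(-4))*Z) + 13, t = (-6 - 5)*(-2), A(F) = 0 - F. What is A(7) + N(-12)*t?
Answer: 155511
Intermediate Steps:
A(F) = -F
t = 22 (t = -11*(-2) = 22)
N(Z) = 13 + Z² - 4*Z³ (N(Z) = (Z² + (Z²*(-4))*Z) + 13 = (Z² + (-4*Z²)*Z) + 13 = (Z² - 4*Z³) + 13 = 13 + Z² - 4*Z³)
A(7) + N(-12)*t = -1*7 + (13 + (-12)² - 4*(-12)³)*22 = -7 + (13 + 144 - 4*(-1728))*22 = -7 + (13 + 144 + 6912)*22 = -7 + 7069*22 = -7 + 155518 = 155511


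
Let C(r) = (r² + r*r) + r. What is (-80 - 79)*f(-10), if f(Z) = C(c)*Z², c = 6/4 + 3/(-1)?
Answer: -47700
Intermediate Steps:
c = -3/2 (c = 6*(¼) + 3*(-1) = 3/2 - 3 = -3/2 ≈ -1.5000)
C(r) = r + 2*r² (C(r) = (r² + r²) + r = 2*r² + r = r + 2*r²)
f(Z) = 3*Z² (f(Z) = (-3*(1 + 2*(-3/2))/2)*Z² = (-3*(1 - 3)/2)*Z² = (-3/2*(-2))*Z² = 3*Z²)
(-80 - 79)*f(-10) = (-80 - 79)*(3*(-10)²) = -477*100 = -159*300 = -47700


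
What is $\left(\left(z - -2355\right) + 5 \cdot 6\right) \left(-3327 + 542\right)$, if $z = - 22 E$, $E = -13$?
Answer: $-7438735$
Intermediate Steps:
$z = 286$ ($z = \left(-22\right) \left(-13\right) = 286$)
$\left(\left(z - -2355\right) + 5 \cdot 6\right) \left(-3327 + 542\right) = \left(\left(286 - -2355\right) + 5 \cdot 6\right) \left(-3327 + 542\right) = \left(\left(286 + 2355\right) + 30\right) \left(-2785\right) = \left(2641 + 30\right) \left(-2785\right) = 2671 \left(-2785\right) = -7438735$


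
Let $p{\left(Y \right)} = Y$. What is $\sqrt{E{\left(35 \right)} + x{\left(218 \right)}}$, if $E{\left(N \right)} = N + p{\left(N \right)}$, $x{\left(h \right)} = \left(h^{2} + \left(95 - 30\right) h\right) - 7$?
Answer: $\sqrt{61757} \approx 248.51$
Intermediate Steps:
$x{\left(h \right)} = -7 + h^{2} + 65 h$ ($x{\left(h \right)} = \left(h^{2} + 65 h\right) - 7 = -7 + h^{2} + 65 h$)
$E{\left(N \right)} = 2 N$ ($E{\left(N \right)} = N + N = 2 N$)
$\sqrt{E{\left(35 \right)} + x{\left(218 \right)}} = \sqrt{2 \cdot 35 + \left(-7 + 218^{2} + 65 \cdot 218\right)} = \sqrt{70 + \left(-7 + 47524 + 14170\right)} = \sqrt{70 + 61687} = \sqrt{61757}$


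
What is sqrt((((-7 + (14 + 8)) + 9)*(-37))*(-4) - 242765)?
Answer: I*sqrt(239213) ≈ 489.09*I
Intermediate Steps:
sqrt((((-7 + (14 + 8)) + 9)*(-37))*(-4) - 242765) = sqrt((((-7 + 22) + 9)*(-37))*(-4) - 242765) = sqrt(((15 + 9)*(-37))*(-4) - 242765) = sqrt((24*(-37))*(-4) - 242765) = sqrt(-888*(-4) - 242765) = sqrt(3552 - 242765) = sqrt(-239213) = I*sqrt(239213)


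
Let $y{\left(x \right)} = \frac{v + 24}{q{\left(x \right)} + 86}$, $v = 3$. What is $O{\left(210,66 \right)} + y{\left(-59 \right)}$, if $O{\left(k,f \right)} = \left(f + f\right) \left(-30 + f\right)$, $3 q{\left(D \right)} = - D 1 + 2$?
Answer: $\frac{1515969}{319} \approx 4752.3$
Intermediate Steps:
$q{\left(D \right)} = \frac{2}{3} - \frac{D}{3}$ ($q{\left(D \right)} = \frac{- D 1 + 2}{3} = \frac{- D + 2}{3} = \frac{2 - D}{3} = \frac{2}{3} - \frac{D}{3}$)
$O{\left(k,f \right)} = 2 f \left(-30 + f\right)$
$y{\left(x \right)} = \frac{27}{\frac{260}{3} - \frac{x}{3}}$ ($y{\left(x \right)} = \frac{3 + 24}{\left(\frac{2}{3} - \frac{x}{3}\right) + 86} = \frac{27}{\frac{260}{3} - \frac{x}{3}}$)
$O{\left(210,66 \right)} + y{\left(-59 \right)} = 2 \cdot 66 \left(-30 + 66\right) - \frac{81}{-260 - 59} = 2 \cdot 66 \cdot 36 - \frac{81}{-319} = 4752 - - \frac{81}{319} = 4752 + \frac{81}{319} = \frac{1515969}{319}$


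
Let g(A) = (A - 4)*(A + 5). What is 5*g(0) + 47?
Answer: -53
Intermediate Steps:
g(A) = (-4 + A)*(5 + A)
5*g(0) + 47 = 5*(-20 + 0 + 0²) + 47 = 5*(-20 + 0 + 0) + 47 = 5*(-20) + 47 = -100 + 47 = -53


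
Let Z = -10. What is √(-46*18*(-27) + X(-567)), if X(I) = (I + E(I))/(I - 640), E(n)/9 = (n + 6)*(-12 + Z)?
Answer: 3*√3603992163/1207 ≈ 149.21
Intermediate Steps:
E(n) = -1188 - 198*n (E(n) = 9*((n + 6)*(-12 - 10)) = 9*((6 + n)*(-22)) = 9*(-132 - 22*n) = -1188 - 198*n)
X(I) = (-1188 - 197*I)/(-640 + I) (X(I) = (I + (-1188 - 198*I))/(I - 640) = (-1188 - 197*I)/(-640 + I))
√(-46*18*(-27) + X(-567)) = √(-46*18*(-27) + (-1188 - 197*(-567))/(-640 - 567)) = √(-828*(-27) + (-1188 + 111699)/(-1207)) = √(22356 - 1/1207*110511) = √(22356 - 110511/1207) = √(26873181/1207) = 3*√3603992163/1207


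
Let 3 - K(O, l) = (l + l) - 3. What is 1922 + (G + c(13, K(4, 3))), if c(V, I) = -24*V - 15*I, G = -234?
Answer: 1376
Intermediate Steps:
K(O, l) = 6 - 2*l (K(O, l) = 3 - ((l + l) - 3) = 3 - (2*l - 3) = 3 - (-3 + 2*l) = 3 + (3 - 2*l) = 6 - 2*l)
1922 + (G + c(13, K(4, 3))) = 1922 + (-234 + (-24*13 - 15*(6 - 2*3))) = 1922 + (-234 + (-312 - 15*(6 - 6))) = 1922 + (-234 + (-312 - 15*0)) = 1922 + (-234 + (-312 + 0)) = 1922 + (-234 - 312) = 1922 - 546 = 1376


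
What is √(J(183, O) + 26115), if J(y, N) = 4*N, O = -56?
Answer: √25891 ≈ 160.91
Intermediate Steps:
√(J(183, O) + 26115) = √(4*(-56) + 26115) = √(-224 + 26115) = √25891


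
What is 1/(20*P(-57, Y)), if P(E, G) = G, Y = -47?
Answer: -1/940 ≈ -0.0010638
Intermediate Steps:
1/(20*P(-57, Y)) = 1/(20*(-47)) = 1/(-940) = -1/940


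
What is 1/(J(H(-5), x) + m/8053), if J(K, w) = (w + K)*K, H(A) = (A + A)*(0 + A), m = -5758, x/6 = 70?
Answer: 8053/189239742 ≈ 4.2554e-5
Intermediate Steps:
x = 420 (x = 6*70 = 420)
H(A) = 2*A**2 (H(A) = (2*A)*A = 2*A**2)
J(K, w) = K*(K + w) (J(K, w) = (K + w)*K = K*(K + w))
1/(J(H(-5), x) + m/8053) = 1/((2*(-5)**2)*(2*(-5)**2 + 420) - 5758/8053) = 1/((2*25)*(2*25 + 420) - 5758*1/8053) = 1/(50*(50 + 420) - 5758/8053) = 1/(50*470 - 5758/8053) = 1/(23500 - 5758/8053) = 1/(189239742/8053) = 8053/189239742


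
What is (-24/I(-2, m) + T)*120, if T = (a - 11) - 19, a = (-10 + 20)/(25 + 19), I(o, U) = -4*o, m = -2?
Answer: -43260/11 ≈ -3932.7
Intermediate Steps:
a = 5/22 (a = 10/44 = 10*(1/44) = 5/22 ≈ 0.22727)
T = -655/22 (T = (5/22 - 11) - 19 = -237/22 - 19 = -655/22 ≈ -29.773)
(-24/I(-2, m) + T)*120 = (-24/((-4*(-2))) - 655/22)*120 = (-24/8 - 655/22)*120 = (-24*1/8 - 655/22)*120 = (-3 - 655/22)*120 = -721/22*120 = -43260/11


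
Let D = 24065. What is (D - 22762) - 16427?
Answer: -15124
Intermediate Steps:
(D - 22762) - 16427 = (24065 - 22762) - 16427 = 1303 - 16427 = -15124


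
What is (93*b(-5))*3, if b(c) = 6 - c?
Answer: 3069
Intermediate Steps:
(93*b(-5))*3 = (93*(6 - 1*(-5)))*3 = (93*(6 + 5))*3 = (93*11)*3 = 1023*3 = 3069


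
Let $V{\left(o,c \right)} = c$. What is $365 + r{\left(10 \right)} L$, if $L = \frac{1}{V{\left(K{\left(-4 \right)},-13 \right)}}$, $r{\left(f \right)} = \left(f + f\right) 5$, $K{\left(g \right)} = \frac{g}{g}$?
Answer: $\frac{4645}{13} \approx 357.31$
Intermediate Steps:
$K{\left(g \right)} = 1$
$r{\left(f \right)} = 10 f$ ($r{\left(f \right)} = 2 f 5 = 10 f$)
$L = - \frac{1}{13}$ ($L = \frac{1}{-13} = - \frac{1}{13} \approx -0.076923$)
$365 + r{\left(10 \right)} L = 365 + 10 \cdot 10 \left(- \frac{1}{13}\right) = 365 + 100 \left(- \frac{1}{13}\right) = 365 - \frac{100}{13} = \frac{4645}{13}$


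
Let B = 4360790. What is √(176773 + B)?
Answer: √4537563 ≈ 2130.2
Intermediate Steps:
√(176773 + B) = √(176773 + 4360790) = √4537563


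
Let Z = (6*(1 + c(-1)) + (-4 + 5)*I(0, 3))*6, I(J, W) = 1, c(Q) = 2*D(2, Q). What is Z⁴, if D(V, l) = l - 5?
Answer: 23134410000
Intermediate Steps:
D(V, l) = -5 + l
c(Q) = -10 + 2*Q (c(Q) = 2*(-5 + Q) = -10 + 2*Q)
Z = -390 (Z = (6*(1 + (-10 + 2*(-1))) + (-4 + 5)*1)*6 = (6*(1 + (-10 - 2)) + 1*1)*6 = (6*(1 - 12) + 1)*6 = (6*(-11) + 1)*6 = (-66 + 1)*6 = -65*6 = -390)
Z⁴ = (-390)⁴ = 23134410000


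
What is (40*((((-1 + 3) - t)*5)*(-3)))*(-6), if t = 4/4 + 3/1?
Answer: -7200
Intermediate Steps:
t = 4 (t = 4*(¼) + 3*1 = 1 + 3 = 4)
(40*((((-1 + 3) - t)*5)*(-3)))*(-6) = (40*((((-1 + 3) - 1*4)*5)*(-3)))*(-6) = (40*(((2 - 4)*5)*(-3)))*(-6) = (40*(-2*5*(-3)))*(-6) = (40*(-10*(-3)))*(-6) = (40*30)*(-6) = 1200*(-6) = -7200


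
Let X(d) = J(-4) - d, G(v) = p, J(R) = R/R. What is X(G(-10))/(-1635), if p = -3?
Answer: -4/1635 ≈ -0.0024465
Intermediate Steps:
J(R) = 1
G(v) = -3
X(d) = 1 - d
X(G(-10))/(-1635) = (1 - 1*(-3))/(-1635) = (1 + 3)*(-1/1635) = 4*(-1/1635) = -4/1635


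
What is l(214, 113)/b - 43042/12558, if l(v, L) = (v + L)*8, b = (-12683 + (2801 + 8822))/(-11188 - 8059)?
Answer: 79031448037/1663935 ≈ 47497.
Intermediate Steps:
b = 1060/19247 (b = (-12683 + 11623)/(-19247) = -1060*(-1/19247) = 1060/19247 ≈ 0.055073)
l(v, L) = 8*L + 8*v (l(v, L) = (L + v)*8 = 8*L + 8*v)
l(214, 113)/b - 43042/12558 = (8*113 + 8*214)/(1060/19247) - 43042/12558 = (904 + 1712)*(19247/1060) - 43042*1/12558 = 2616*(19247/1060) - 21521/6279 = 12587538/265 - 21521/6279 = 79031448037/1663935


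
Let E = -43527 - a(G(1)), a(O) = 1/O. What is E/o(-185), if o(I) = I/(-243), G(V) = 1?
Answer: -10577304/185 ≈ -57175.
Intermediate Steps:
o(I) = -I/243 (o(I) = I*(-1/243) = -I/243)
E = -43528 (E = -43527 - 1/1 = -43527 - 1*1 = -43527 - 1 = -43528)
E/o(-185) = -43528/((-1/243*(-185))) = -43528/185/243 = -43528*243/185 = -10577304/185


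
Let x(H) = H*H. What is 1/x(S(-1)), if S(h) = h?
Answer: 1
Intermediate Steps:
x(H) = H²
1/x(S(-1)) = 1/((-1)²) = 1/1 = 1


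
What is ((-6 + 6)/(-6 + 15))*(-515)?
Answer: 0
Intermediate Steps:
((-6 + 6)/(-6 + 15))*(-515) = (0/9)*(-515) = (0*(⅑))*(-515) = 0*(-515) = 0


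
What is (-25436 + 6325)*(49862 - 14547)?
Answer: -674904965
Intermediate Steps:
(-25436 + 6325)*(49862 - 14547) = -19111*35315 = -674904965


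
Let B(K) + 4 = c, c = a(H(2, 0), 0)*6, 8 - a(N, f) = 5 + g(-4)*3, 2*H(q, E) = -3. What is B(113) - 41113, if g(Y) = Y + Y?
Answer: -40955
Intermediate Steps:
H(q, E) = -3/2 (H(q, E) = (½)*(-3) = -3/2)
g(Y) = 2*Y
a(N, f) = 27 (a(N, f) = 8 - (5 + (2*(-4))*3) = 8 - (5 - 8*3) = 8 - (5 - 24) = 8 - 1*(-19) = 8 + 19 = 27)
c = 162 (c = 27*6 = 162)
B(K) = 158 (B(K) = -4 + 162 = 158)
B(113) - 41113 = 158 - 41113 = -40955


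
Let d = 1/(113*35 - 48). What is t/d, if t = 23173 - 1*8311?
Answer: 58065834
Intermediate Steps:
t = 14862 (t = 23173 - 8311 = 14862)
d = 1/3907 (d = 1/(3955 - 48) = 1/3907 ≈ 0.00025595)
t/d = 14862/(1/3907) = 14862*3907 = 58065834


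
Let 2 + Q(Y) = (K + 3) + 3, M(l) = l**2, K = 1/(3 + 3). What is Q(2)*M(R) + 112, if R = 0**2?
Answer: 112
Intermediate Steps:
K = 1/6 ≈ 0.16667
R = 0
Q(Y) = 25/6 (Q(Y) = -2 + ((1/6 + 3) + 3) = -2 + (19/6 + 3) = -2 + 37/6 = 25/6)
Q(2)*M(R) + 112 = (25/6)*0**2 + 112 = (25/6)*0 + 112 = 0 + 112 = 112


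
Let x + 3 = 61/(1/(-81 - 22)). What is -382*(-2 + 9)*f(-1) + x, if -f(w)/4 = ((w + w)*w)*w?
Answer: -27678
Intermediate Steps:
f(w) = -8*w³ (f(w) = -4*(w + w)*w*w = -4*(2*w)*w*w = -4*2*w²*w = -8*w³)
x = -6286 (x = -3 + 61/(1/(-81 - 22)) = -3 + 61/(1/(-103)) = -3 + 61/(-1/103) = -3 + 61*(-103) = -3 - 6283 = -6286)
-382*(-2 + 9)*f(-1) + x = -382*(-2 + 9)*(-8*(-1)³) - 6286 = -2674*(-8*(-1)) - 6286 = -2674*8 - 6286 = -382*56 - 6286 = -21392 - 6286 = -27678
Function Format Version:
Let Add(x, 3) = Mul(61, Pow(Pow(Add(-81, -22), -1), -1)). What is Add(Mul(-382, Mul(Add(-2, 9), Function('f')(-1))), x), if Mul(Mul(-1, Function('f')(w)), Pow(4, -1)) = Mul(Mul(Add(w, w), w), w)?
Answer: -27678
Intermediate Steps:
Function('f')(w) = Mul(-8, Pow(w, 3)) (Function('f')(w) = Mul(-4, Mul(Mul(Add(w, w), w), w)) = Mul(-4, Mul(Mul(Mul(2, w), w), w)) = Mul(-4, Mul(Mul(2, Pow(w, 2)), w)) = Mul(-4, Mul(2, Pow(w, 3))) = Mul(-8, Pow(w, 3)))
x = -6286 (x = Add(-3, Mul(61, Pow(Pow(Add(-81, -22), -1), -1))) = Add(-3, Mul(61, Pow(Pow(-103, -1), -1))) = Add(-3, Mul(61, Pow(Rational(-1, 103), -1))) = Add(-3, Mul(61, -103)) = Add(-3, -6283) = -6286)
Add(Mul(-382, Mul(Add(-2, 9), Function('f')(-1))), x) = Add(Mul(-382, Mul(Add(-2, 9), Mul(-8, Pow(-1, 3)))), -6286) = Add(Mul(-382, Mul(7, Mul(-8, -1))), -6286) = Add(Mul(-382, Mul(7, 8)), -6286) = Add(Mul(-382, 56), -6286) = Add(-21392, -6286) = -27678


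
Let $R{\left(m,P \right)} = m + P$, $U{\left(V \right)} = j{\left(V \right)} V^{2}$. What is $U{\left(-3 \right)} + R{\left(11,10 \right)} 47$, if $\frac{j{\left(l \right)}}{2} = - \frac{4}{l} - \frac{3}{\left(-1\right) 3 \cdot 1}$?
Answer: $1029$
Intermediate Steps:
$j{\left(l \right)} = 2 - \frac{8}{l}$ ($j{\left(l \right)} = 2 \left(- \frac{4}{l} - \frac{3}{\left(-1\right) 3 \cdot 1}\right) = 2 \left(- \frac{4}{l} - \frac{3}{\left(-3\right) 1}\right) = 2 \left(- \frac{4}{l} - \frac{3}{-3}\right) = 2 \left(- \frac{4}{l} - -1\right) = 2 \left(- \frac{4}{l} + 1\right) = 2 \left(1 - \frac{4}{l}\right) = 2 - \frac{8}{l}$)
$U{\left(V \right)} = V^{2} \left(2 - \frac{8}{V}\right)$ ($U{\left(V \right)} = \left(2 - \frac{8}{V}\right) V^{2} = V^{2} \left(2 - \frac{8}{V}\right)$)
$R{\left(m,P \right)} = P + m$
$U{\left(-3 \right)} + R{\left(11,10 \right)} 47 = 2 \left(-3\right) \left(-4 - 3\right) + \left(10 + 11\right) 47 = 2 \left(-3\right) \left(-7\right) + 21 \cdot 47 = 42 + 987 = 1029$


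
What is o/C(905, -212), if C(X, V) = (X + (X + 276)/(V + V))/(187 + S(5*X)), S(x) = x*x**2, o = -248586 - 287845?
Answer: -21073441967740416128/382539 ≈ -5.5088e+13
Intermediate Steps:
o = -536431
S(x) = x**3
C(X, V) = (X + (276 + X)/(2*V))/(187 + 125*X**3) (C(X, V) = (X + (X + 276)/(V + V))/(187 + (5*X)**3) = (X + (276 + X)/((2*V)))/(187 + 125*X**3) = (X + (276 + X)*(1/(2*V)))/(187 + 125*X**3) = (X + (276 + X)/(2*V))/(187 + 125*X**3))
o/C(905, -212) = -536431*(-212*(187 + 125*905**3)/(138 + (1/2)*905 - 212*905)) = -536431*(-212*(187 + 125*741217625)/(138 + 905/2 - 191860)) = -536431/((-1/212*(-382539/2)/(187 + 92652203125))) = -536431/((-1/212*(-382539/2)/92652203312)) = -536431/((-1/212*1/92652203312*(-382539/2))) = -536431/382539/39284534204288 = -536431*39284534204288/382539 = -21073441967740416128/382539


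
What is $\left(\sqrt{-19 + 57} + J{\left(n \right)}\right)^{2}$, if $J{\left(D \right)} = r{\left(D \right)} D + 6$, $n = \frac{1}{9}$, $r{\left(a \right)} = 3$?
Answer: $\frac{703}{9} + \frac{38 \sqrt{38}}{3} \approx 156.19$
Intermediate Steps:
$n = \frac{1}{9} \approx 0.11111$
$J{\left(D \right)} = 6 + 3 D$ ($J{\left(D \right)} = 3 D + 6 = 6 + 3 D$)
$\left(\sqrt{-19 + 57} + J{\left(n \right)}\right)^{2} = \left(\sqrt{-19 + 57} + \left(6 + 3 \cdot \frac{1}{9}\right)\right)^{2} = \left(\sqrt{38} + \left(6 + \frac{1}{3}\right)\right)^{2} = \left(\sqrt{38} + \frac{19}{3}\right)^{2} = \left(\frac{19}{3} + \sqrt{38}\right)^{2}$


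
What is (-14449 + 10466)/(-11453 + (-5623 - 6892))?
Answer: 569/3424 ≈ 0.16618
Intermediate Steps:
(-14449 + 10466)/(-11453 + (-5623 - 6892)) = -3983/(-11453 - 12515) = -3983/(-23968) = -3983*(-1/23968) = 569/3424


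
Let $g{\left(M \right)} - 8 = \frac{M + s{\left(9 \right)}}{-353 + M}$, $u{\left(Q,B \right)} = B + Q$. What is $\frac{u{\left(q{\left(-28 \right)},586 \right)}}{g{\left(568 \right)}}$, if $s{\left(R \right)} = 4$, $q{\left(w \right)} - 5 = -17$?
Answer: $\frac{61705}{1146} \approx 53.844$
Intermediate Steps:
$q{\left(w \right)} = -12$ ($q{\left(w \right)} = 5 - 17 = -12$)
$g{\left(M \right)} = 8 + \frac{4 + M}{-353 + M}$ ($g{\left(M \right)} = 8 + \frac{M + 4}{-353 + M} = 8 + \frac{4 + M}{-353 + M}$)
$\frac{u{\left(q{\left(-28 \right)},586 \right)}}{g{\left(568 \right)}} = \frac{586 - 12}{3 \frac{1}{-353 + 568} \left(-940 + 3 \cdot 568\right)} = \frac{574}{3 \cdot \frac{1}{215} \left(-940 + 1704\right)} = \frac{574}{3 \cdot \frac{1}{215} \cdot 764} = \frac{574}{\frac{2292}{215}} = 574 \cdot \frac{215}{2292} = \frac{61705}{1146}$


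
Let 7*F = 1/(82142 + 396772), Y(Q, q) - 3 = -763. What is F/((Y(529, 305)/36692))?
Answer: -9173/636955620 ≈ -1.4401e-5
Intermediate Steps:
Y(Q, q) = -760 (Y(Q, q) = 3 - 763 = -760)
F = 1/3352398 (F = 1/(7*(82142 + 396772)) = (⅐)/478914 = (⅐)*(1/478914) = 1/3352398 ≈ 2.9829e-7)
F/((Y(529, 305)/36692)) = 1/(3352398*((-760/36692))) = 1/(3352398*((-760*1/36692))) = 1/(3352398*(-190/9173)) = (1/3352398)*(-9173/190) = -9173/636955620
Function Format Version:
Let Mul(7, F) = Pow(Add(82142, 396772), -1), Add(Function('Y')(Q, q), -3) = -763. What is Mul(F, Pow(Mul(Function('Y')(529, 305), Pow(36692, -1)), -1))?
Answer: Rational(-9173, 636955620) ≈ -1.4401e-5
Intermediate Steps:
Function('Y')(Q, q) = -760 (Function('Y')(Q, q) = Add(3, -763) = -760)
F = Rational(1, 3352398) (F = Mul(Rational(1, 7), Pow(Add(82142, 396772), -1)) = Mul(Rational(1, 7), Pow(478914, -1)) = Mul(Rational(1, 7), Rational(1, 478914)) = Rational(1, 3352398) ≈ 2.9829e-7)
Mul(F, Pow(Mul(Function('Y')(529, 305), Pow(36692, -1)), -1)) = Mul(Rational(1, 3352398), Pow(Mul(-760, Pow(36692, -1)), -1)) = Mul(Rational(1, 3352398), Pow(Mul(-760, Rational(1, 36692)), -1)) = Mul(Rational(1, 3352398), Pow(Rational(-190, 9173), -1)) = Mul(Rational(1, 3352398), Rational(-9173, 190)) = Rational(-9173, 636955620)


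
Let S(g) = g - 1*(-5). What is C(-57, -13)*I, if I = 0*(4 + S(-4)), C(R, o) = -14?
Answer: 0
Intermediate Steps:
S(g) = 5 + g (S(g) = g + 5 = 5 + g)
I = 0 (I = 0*(4 + (5 - 4)) = 0*(4 + 1) = 0*5 = 0)
C(-57, -13)*I = -14*0 = 0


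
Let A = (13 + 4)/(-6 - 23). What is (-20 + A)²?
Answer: 356409/841 ≈ 423.79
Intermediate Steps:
A = -17/29 (A = 17/(-29) = 17*(-1/29) = -17/29 ≈ -0.58621)
(-20 + A)² = (-20 - 17/29)² = (-597/29)² = 356409/841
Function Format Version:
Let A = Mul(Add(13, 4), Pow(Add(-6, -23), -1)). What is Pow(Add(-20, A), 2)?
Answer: Rational(356409, 841) ≈ 423.79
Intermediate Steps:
A = Rational(-17, 29) (A = Mul(17, Pow(-29, -1)) = Mul(17, Rational(-1, 29)) = Rational(-17, 29) ≈ -0.58621)
Pow(Add(-20, A), 2) = Pow(Add(-20, Rational(-17, 29)), 2) = Pow(Rational(-597, 29), 2) = Rational(356409, 841)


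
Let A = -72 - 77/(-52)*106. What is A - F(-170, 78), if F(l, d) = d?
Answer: 181/26 ≈ 6.9615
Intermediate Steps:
A = 2209/26 (A = -72 - 77*(-1/52)*106 = -72 + (77/52)*106 = -72 + 4081/26 = 2209/26 ≈ 84.962)
A - F(-170, 78) = 2209/26 - 1*78 = 2209/26 - 78 = 181/26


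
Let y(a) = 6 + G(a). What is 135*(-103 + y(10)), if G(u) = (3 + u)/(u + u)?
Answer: -52029/4 ≈ -13007.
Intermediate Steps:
G(u) = (3 + u)/(2*u) (G(u) = (3 + u)/((2*u)) = (3 + u)*(1/(2*u)) = (3 + u)/(2*u))
y(a) = 6 + (3 + a)/(2*a)
135*(-103 + y(10)) = 135*(-103 + (½)*(3 + 13*10)/10) = 135*(-103 + (½)*(⅒)*(3 + 130)) = 135*(-103 + (½)*(⅒)*133) = 135*(-103 + 133/20) = 135*(-1927/20) = -52029/4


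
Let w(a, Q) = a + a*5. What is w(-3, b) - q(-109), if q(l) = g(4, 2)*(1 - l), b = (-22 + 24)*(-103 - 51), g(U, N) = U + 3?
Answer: -788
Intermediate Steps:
g(U, N) = 3 + U
b = -308 (b = 2*(-154) = -308)
q(l) = 7 - 7*l (q(l) = (3 + 4)*(1 - l) = 7*(1 - l) = 7 - 7*l)
w(a, Q) = 6*a (w(a, Q) = a + 5*a = 6*a)
w(-3, b) - q(-109) = 6*(-3) - (7 - 7*(-109)) = -18 - (7 + 763) = -18 - 1*770 = -18 - 770 = -788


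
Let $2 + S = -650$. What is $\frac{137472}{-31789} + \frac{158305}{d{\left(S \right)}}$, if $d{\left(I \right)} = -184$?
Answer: $- \frac{5057652493}{5849176} \approx -864.68$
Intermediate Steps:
$S = -652$ ($S = -2 - 650 = -652$)
$\frac{137472}{-31789} + \frac{158305}{d{\left(S \right)}} = \frac{137472}{-31789} + \frac{158305}{-184} = 137472 \left(- \frac{1}{31789}\right) + 158305 \left(- \frac{1}{184}\right) = - \frac{137472}{31789} - \frac{158305}{184} = - \frac{5057652493}{5849176}$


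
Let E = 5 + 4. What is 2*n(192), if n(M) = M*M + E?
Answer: 73746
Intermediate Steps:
E = 9
n(M) = 9 + M**2 (n(M) = M*M + 9 = M**2 + 9 = 9 + M**2)
2*n(192) = 2*(9 + 192**2) = 2*(9 + 36864) = 2*36873 = 73746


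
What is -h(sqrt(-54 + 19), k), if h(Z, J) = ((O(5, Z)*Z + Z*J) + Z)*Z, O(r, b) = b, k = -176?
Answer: -6125 + 35*I*sqrt(35) ≈ -6125.0 + 207.06*I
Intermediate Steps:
h(Z, J) = Z*(Z + Z**2 + J*Z) (h(Z, J) = ((Z*Z + Z*J) + Z)*Z = ((Z**2 + J*Z) + Z)*Z = (Z + Z**2 + J*Z)*Z = Z*(Z + Z**2 + J*Z))
-h(sqrt(-54 + 19), k) = -(sqrt(-54 + 19))**2*(1 - 176 + sqrt(-54 + 19)) = -(sqrt(-35))**2*(1 - 176 + sqrt(-35)) = -(I*sqrt(35))**2*(1 - 176 + I*sqrt(35)) = -(-35)*(-175 + I*sqrt(35)) = -(6125 - 35*I*sqrt(35)) = -6125 + 35*I*sqrt(35)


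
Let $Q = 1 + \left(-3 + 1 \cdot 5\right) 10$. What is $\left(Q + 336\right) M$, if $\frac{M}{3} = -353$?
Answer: $-378063$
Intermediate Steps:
$M = -1059$ ($M = 3 \left(-353\right) = -1059$)
$Q = 21$ ($Q = 1 + \left(-3 + 5\right) 10 = 1 + 2 \cdot 10 = 1 + 20 = 21$)
$\left(Q + 336\right) M = \left(21 + 336\right) \left(-1059\right) = 357 \left(-1059\right) = -378063$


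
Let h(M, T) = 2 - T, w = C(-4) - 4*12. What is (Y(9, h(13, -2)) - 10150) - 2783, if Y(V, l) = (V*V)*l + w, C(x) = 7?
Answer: -12650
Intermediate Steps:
w = -41 (w = 7 - 4*12 = 7 - 1*48 = 7 - 48 = -41)
Y(V, l) = -41 + l*V**2 (Y(V, l) = (V*V)*l - 41 = V**2*l - 41 = l*V**2 - 41 = -41 + l*V**2)
(Y(9, h(13, -2)) - 10150) - 2783 = ((-41 + (2 - 1*(-2))*9**2) - 10150) - 2783 = ((-41 + (2 + 2)*81) - 10150) - 2783 = ((-41 + 4*81) - 10150) - 2783 = ((-41 + 324) - 10150) - 2783 = (283 - 10150) - 2783 = -9867 - 2783 = -12650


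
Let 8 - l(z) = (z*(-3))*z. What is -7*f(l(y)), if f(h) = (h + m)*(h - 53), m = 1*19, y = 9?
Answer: -374220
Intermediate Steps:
l(z) = 8 + 3*z² (l(z) = 8 - z*(-3)*z = 8 - (-3*z)*z = 8 - (-3)*z² = 8 + 3*z²)
m = 19
f(h) = (-53 + h)*(19 + h) (f(h) = (h + 19)*(h - 53) = (19 + h)*(-53 + h) = (-53 + h)*(19 + h))
-7*f(l(y)) = -7*(-1007 + (8 + 3*9²)² - 34*(8 + 3*9²)) = -7*(-1007 + (8 + 3*81)² - 34*(8 + 3*81)) = -7*(-1007 + (8 + 243)² - 34*(8 + 243)) = -7*(-1007 + 251² - 34*251) = -7*(-1007 + 63001 - 8534) = -7*53460 = -374220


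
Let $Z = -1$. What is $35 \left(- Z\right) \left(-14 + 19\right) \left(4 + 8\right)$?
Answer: $2100$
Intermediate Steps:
$35 \left(- Z\right) \left(-14 + 19\right) \left(4 + 8\right) = 35 \left(\left(-1\right) \left(-1\right)\right) \left(-14 + 19\right) \left(4 + 8\right) = 35 \cdot 1 \cdot 5 \cdot 12 = 35 \cdot 60 = 2100$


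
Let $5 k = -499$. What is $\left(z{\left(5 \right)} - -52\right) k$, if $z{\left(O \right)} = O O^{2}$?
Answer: $- \frac{88323}{5} \approx -17665.0$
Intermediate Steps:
$k = - \frac{499}{5}$ ($k = \frac{1}{5} \left(-499\right) = - \frac{499}{5} \approx -99.8$)
$z{\left(O \right)} = O^{3}$
$\left(z{\left(5 \right)} - -52\right) k = \left(5^{3} - -52\right) \left(- \frac{499}{5}\right) = \left(125 + 52\right) \left(- \frac{499}{5}\right) = 177 \left(- \frac{499}{5}\right) = - \frac{88323}{5}$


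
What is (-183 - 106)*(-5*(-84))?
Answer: -121380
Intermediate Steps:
(-183 - 106)*(-5*(-84)) = -289*420 = -121380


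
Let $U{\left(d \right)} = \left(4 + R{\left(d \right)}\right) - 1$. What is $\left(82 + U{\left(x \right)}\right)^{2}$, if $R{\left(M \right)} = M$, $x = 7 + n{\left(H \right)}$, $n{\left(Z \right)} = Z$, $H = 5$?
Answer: $9409$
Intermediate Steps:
$x = 12$ ($x = 7 + 5 = 12$)
$U{\left(d \right)} = 3 + d$ ($U{\left(d \right)} = \left(4 + d\right) - 1 = 3 + d$)
$\left(82 + U{\left(x \right)}\right)^{2} = \left(82 + \left(3 + 12\right)\right)^{2} = \left(82 + 15\right)^{2} = 97^{2} = 9409$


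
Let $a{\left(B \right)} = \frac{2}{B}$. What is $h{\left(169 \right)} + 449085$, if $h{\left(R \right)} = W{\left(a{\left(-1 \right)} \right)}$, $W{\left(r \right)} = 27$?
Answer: $449112$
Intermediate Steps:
$h{\left(R \right)} = 27$
$h{\left(169 \right)} + 449085 = 27 + 449085 = 449112$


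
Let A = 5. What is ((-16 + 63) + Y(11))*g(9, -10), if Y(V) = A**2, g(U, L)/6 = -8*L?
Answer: 34560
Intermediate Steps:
g(U, L) = -48*L (g(U, L) = 6*(-8*L) = -48*L)
Y(V) = 25 (Y(V) = 5**2 = 25)
((-16 + 63) + Y(11))*g(9, -10) = ((-16 + 63) + 25)*(-48*(-10)) = (47 + 25)*480 = 72*480 = 34560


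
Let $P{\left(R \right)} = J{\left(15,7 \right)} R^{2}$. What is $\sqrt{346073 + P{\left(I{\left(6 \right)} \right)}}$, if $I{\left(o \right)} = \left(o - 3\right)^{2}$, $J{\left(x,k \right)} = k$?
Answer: $4 \sqrt{21665} \approx 588.76$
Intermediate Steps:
$I{\left(o \right)} = \left(-3 + o\right)^{2}$
$P{\left(R \right)} = 7 R^{2}$
$\sqrt{346073 + P{\left(I{\left(6 \right)} \right)}} = \sqrt{346073 + 7 \left(\left(-3 + 6\right)^{2}\right)^{2}} = \sqrt{346073 + 7 \left(3^{2}\right)^{2}} = \sqrt{346073 + 7 \cdot 9^{2}} = \sqrt{346073 + 7 \cdot 81} = \sqrt{346073 + 567} = \sqrt{346640} = 4 \sqrt{21665}$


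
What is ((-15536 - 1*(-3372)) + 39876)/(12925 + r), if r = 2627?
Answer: 433/243 ≈ 1.7819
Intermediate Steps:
((-15536 - 1*(-3372)) + 39876)/(12925 + r) = ((-15536 - 1*(-3372)) + 39876)/(12925 + 2627) = ((-15536 + 3372) + 39876)/15552 = (-12164 + 39876)*(1/15552) = 27712*(1/15552) = 433/243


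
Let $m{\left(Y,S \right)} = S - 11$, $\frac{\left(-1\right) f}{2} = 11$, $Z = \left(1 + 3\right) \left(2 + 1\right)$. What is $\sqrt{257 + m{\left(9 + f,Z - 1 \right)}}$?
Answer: $\sqrt{257} \approx 16.031$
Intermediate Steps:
$Z = 12$ ($Z = 4 \cdot 3 = 12$)
$f = -22$ ($f = \left(-2\right) 11 = -22$)
$m{\left(Y,S \right)} = -11 + S$
$\sqrt{257 + m{\left(9 + f,Z - 1 \right)}} = \sqrt{257 + \left(-11 + \left(12 - 1\right)\right)} = \sqrt{257 + \left(-11 + 11\right)} = \sqrt{257 + 0} = \sqrt{257}$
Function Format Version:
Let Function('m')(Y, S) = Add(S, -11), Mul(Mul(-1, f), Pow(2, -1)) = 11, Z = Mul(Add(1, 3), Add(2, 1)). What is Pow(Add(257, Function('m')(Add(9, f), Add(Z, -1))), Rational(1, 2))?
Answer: Pow(257, Rational(1, 2)) ≈ 16.031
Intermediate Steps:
Z = 12 (Z = Mul(4, 3) = 12)
f = -22 (f = Mul(-2, 11) = -22)
Function('m')(Y, S) = Add(-11, S)
Pow(Add(257, Function('m')(Add(9, f), Add(Z, -1))), Rational(1, 2)) = Pow(Add(257, Add(-11, Add(12, -1))), Rational(1, 2)) = Pow(Add(257, Add(-11, 11)), Rational(1, 2)) = Pow(Add(257, 0), Rational(1, 2)) = Pow(257, Rational(1, 2))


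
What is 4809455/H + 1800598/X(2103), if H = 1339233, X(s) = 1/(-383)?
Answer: -131939136468781/191319 ≈ -6.8963e+8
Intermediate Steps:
X(s) = -1/383
4809455/H + 1800598/X(2103) = 4809455/1339233 + 1800598/(-1/383) = 4809455*(1/1339233) + 1800598*(-383) = 687065/191319 - 689629034 = -131939136468781/191319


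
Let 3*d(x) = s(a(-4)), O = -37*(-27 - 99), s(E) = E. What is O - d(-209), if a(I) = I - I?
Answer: 4662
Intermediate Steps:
a(I) = 0
O = 4662 (O = -37*(-126) = 4662)
d(x) = 0 (d(x) = (⅓)*0 = 0)
O - d(-209) = 4662 - 1*0 = 4662 + 0 = 4662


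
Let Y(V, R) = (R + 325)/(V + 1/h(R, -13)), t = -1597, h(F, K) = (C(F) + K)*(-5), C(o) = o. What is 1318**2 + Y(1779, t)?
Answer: 24877257445324/14320951 ≈ 1.7371e+6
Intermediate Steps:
h(F, K) = -5*F - 5*K (h(F, K) = (F + K)*(-5) = -5*F - 5*K)
Y(V, R) = (325 + R)/(V + 1/(65 - 5*R)) (Y(V, R) = (R + 325)/(V + 1/(-5*R - 5*(-13))) = (325 + R)/(V + 1/(-5*R + 65)) = (325 + R)/(V + 1/(65 - 5*R)))
1318**2 + Y(1779, t) = 1318**2 + 5*(-13 - 1597)*(325 - 1597)/(-1 + 5*1779*(-13 - 1597)) = 1737124 + 5*(-1610)*(-1272)/(-1 + 5*1779*(-1610)) = 1737124 + 5*(-1610)*(-1272)/(-1 - 14320950) = 1737124 + 5*(-1610)*(-1272)/(-14320951) = 1737124 + 5*(-1/14320951)*(-1610)*(-1272) = 1737124 - 10239600/14320951 = 24877257445324/14320951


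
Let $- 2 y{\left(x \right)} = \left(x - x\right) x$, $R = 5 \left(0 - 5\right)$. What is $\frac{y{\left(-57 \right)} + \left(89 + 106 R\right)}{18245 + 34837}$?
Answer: $- \frac{2561}{53082} \approx -0.048246$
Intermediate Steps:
$R = -25$ ($R = 5 \left(-5\right) = -25$)
$y{\left(x \right)} = 0$ ($y{\left(x \right)} = - \frac{\left(x - x\right) x}{2} = - \frac{0 x}{2} = \left(- \frac{1}{2}\right) 0 = 0$)
$\frac{y{\left(-57 \right)} + \left(89 + 106 R\right)}{18245 + 34837} = \frac{0 + \left(89 + 106 \left(-25\right)\right)}{18245 + 34837} = \frac{0 + \left(89 - 2650\right)}{53082} = \left(0 - 2561\right) \frac{1}{53082} = \left(-2561\right) \frac{1}{53082} = - \frac{2561}{53082}$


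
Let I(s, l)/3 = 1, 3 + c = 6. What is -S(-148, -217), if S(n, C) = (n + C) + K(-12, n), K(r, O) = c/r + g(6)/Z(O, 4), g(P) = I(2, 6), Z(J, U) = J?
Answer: 13515/37 ≈ 365.27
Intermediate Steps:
c = 3 (c = -3 + 6 = 3)
I(s, l) = 3 (I(s, l) = 3*1 = 3)
g(P) = 3
K(r, O) = 3/O + 3/r (K(r, O) = 3/r + 3/O = 3/O + 3/r)
S(n, C) = -1/4 + C + n + 3/n (S(n, C) = (n + C) + (3/n + 3/(-12)) = (C + n) + (3/n + 3*(-1/12)) = (C + n) + (3/n - 1/4) = (C + n) + (-1/4 + 3/n) = -1/4 + C + n + 3/n)
-S(-148, -217) = -(-1/4 - 217 - 148 + 3/(-148)) = -(-1/4 - 217 - 148 + 3*(-1/148)) = -(-1/4 - 217 - 148 - 3/148) = -1*(-13515/37) = 13515/37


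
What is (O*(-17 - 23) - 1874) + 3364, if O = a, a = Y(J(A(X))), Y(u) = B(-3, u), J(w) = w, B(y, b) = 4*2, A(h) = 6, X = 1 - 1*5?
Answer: 1170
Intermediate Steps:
X = -4 (X = 1 - 5 = -4)
B(y, b) = 8
Y(u) = 8
a = 8
O = 8
(O*(-17 - 23) - 1874) + 3364 = (8*(-17 - 23) - 1874) + 3364 = (8*(-40) - 1874) + 3364 = (-320 - 1874) + 3364 = -2194 + 3364 = 1170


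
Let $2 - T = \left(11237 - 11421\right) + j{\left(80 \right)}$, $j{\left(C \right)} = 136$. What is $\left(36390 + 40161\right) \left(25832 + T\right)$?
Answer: $1981292982$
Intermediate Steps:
$T = 50$ ($T = 2 - \left(\left(11237 - 11421\right) + 136\right) = 2 - \left(-184 + 136\right) = 2 - -48 = 2 + 48 = 50$)
$\left(36390 + 40161\right) \left(25832 + T\right) = \left(36390 + 40161\right) \left(25832 + 50\right) = 76551 \cdot 25882 = 1981292982$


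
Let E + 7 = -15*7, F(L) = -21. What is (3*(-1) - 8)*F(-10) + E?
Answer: 119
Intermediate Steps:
E = -112 (E = -7 - 15*7 = -7 - 105 = -112)
(3*(-1) - 8)*F(-10) + E = (3*(-1) - 8)*(-21) - 112 = (-3 - 8)*(-21) - 112 = -11*(-21) - 112 = 231 - 112 = 119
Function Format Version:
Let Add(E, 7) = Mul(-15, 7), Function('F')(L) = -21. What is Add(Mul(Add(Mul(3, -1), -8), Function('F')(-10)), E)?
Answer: 119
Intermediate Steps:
E = -112 (E = Add(-7, Mul(-15, 7)) = Add(-7, -105) = -112)
Add(Mul(Add(Mul(3, -1), -8), Function('F')(-10)), E) = Add(Mul(Add(Mul(3, -1), -8), -21), -112) = Add(Mul(Add(-3, -8), -21), -112) = Add(Mul(-11, -21), -112) = Add(231, -112) = 119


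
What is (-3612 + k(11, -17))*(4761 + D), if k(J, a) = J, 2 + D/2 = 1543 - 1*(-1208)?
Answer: -36942659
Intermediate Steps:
D = 5498 (D = -4 + 2*(1543 - 1*(-1208)) = -4 + 2*(1543 + 1208) = -4 + 2*2751 = -4 + 5502 = 5498)
(-3612 + k(11, -17))*(4761 + D) = (-3612 + 11)*(4761 + 5498) = -3601*10259 = -36942659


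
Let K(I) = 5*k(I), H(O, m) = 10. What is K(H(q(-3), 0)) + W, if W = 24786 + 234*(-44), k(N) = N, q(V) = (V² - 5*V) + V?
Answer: 14540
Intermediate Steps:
q(V) = V² - 4*V
K(I) = 5*I
W = 14490 (W = 24786 - 10296 = 14490)
K(H(q(-3), 0)) + W = 5*10 + 14490 = 50 + 14490 = 14540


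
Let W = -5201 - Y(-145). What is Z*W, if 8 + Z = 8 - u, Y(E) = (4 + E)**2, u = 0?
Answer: 0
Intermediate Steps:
Z = 0 (Z = -8 + (8 - 1*0) = -8 + (8 + 0) = -8 + 8 = 0)
W = -25082 (W = -5201 - (4 - 145)**2 = -5201 - 1*(-141)**2 = -5201 - 1*19881 = -5201 - 19881 = -25082)
Z*W = 0*(-25082) = 0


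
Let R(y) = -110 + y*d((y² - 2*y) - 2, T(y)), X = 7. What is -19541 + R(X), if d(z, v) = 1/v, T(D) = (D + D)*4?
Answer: -157207/8 ≈ -19651.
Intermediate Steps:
T(D) = 8*D (T(D) = (2*D)*4 = 8*D)
R(y) = -879/8 (R(y) = -110 + y/((8*y)) = -110 + y*(1/(8*y)) = -110 + ⅛ = -879/8)
-19541 + R(X) = -19541 - 879/8 = -157207/8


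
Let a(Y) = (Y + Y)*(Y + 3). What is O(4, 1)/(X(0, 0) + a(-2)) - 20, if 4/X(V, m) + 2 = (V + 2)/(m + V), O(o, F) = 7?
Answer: -87/4 ≈ -21.750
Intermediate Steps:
a(Y) = 2*Y*(3 + Y) (a(Y) = (2*Y)*(3 + Y) = 2*Y*(3 + Y))
X(V, m) = 4/(-2 + (2 + V)/(V + m)) (X(V, m) = 4/(-2 + (V + 2)/(m + V)) = 4/(-2 + (2 + V)/(V + m)))
O(4, 1)/(X(0, 0) + a(-2)) - 20 = 7/(4*(-1*0 - 1*0)/(-2 + 0 + 2*0) + 2*(-2)*(3 - 2)) - 20 = 7/(4*(0 + 0)/(-2 + 0 + 0) + 2*(-2)*1) - 20 = 7/(4*0/(-2) - 4) - 20 = 7/(4*(-1/2)*0 - 4) - 20 = 7/(0 - 4) - 20 = 7/(-4) - 20 = -1/4*7 - 20 = -7/4 - 20 = -87/4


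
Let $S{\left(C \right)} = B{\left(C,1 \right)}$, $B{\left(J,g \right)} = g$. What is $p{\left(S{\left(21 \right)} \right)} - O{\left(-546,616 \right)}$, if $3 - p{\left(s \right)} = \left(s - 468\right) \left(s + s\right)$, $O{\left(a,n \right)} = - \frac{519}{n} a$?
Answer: $\frac{20987}{44} \approx 476.98$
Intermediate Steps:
$O{\left(a,n \right)} = - \frac{519 a}{n}$
$S{\left(C \right)} = 1$
$p{\left(s \right)} = 3 - 2 s \left(-468 + s\right)$ ($p{\left(s \right)} = 3 - \left(s - 468\right) \left(s + s\right) = 3 - \left(-468 + s\right) 2 s = 3 - 2 s \left(-468 + s\right)$)
$p{\left(S{\left(21 \right)} \right)} - O{\left(-546,616 \right)} = \left(3 - 2 \cdot 1^{2} + 936 \cdot 1\right) - \left(-519\right) \left(-546\right) \frac{1}{616} = \left(3 - 2 + 936\right) - \left(-519\right) \left(-546\right) \frac{1}{616} = \left(3 - 2 + 936\right) - \frac{20241}{44} = 937 - \frac{20241}{44} = \frac{20987}{44}$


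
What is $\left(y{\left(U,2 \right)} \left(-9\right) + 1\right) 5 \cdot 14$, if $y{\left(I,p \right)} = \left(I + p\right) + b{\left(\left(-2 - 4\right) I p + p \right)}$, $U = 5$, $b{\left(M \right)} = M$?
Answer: $32200$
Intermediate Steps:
$y{\left(I,p \right)} = I + 2 p - 6 I p$ ($y{\left(I,p \right)} = \left(I + p\right) + \left(\left(-2 - 4\right) I p + p\right) = \left(I + p\right) + \left(- 6 I p + p\right) = \left(I + p\right) - \left(- p + 6 I p\right) = I + 2 p - 6 I p$)
$\left(y{\left(U,2 \right)} \left(-9\right) + 1\right) 5 \cdot 14 = \left(\left(5 + 2 - 2 \left(-1 + 6 \cdot 5\right)\right) \left(-9\right) + 1\right) 5 \cdot 14 = \left(\left(5 + 2 - 2 \left(-1 + 30\right)\right) \left(-9\right) + 1\right) 70 = \left(\left(5 + 2 - 2 \cdot 29\right) \left(-9\right) + 1\right) 70 = \left(\left(5 + 2 - 58\right) \left(-9\right) + 1\right) 70 = \left(\left(-51\right) \left(-9\right) + 1\right) 70 = \left(459 + 1\right) 70 = 460 \cdot 70 = 32200$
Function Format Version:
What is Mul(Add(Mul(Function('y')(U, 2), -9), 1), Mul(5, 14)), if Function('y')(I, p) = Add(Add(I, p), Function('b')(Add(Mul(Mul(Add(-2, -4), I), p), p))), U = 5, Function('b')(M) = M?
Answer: 32200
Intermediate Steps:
Function('y')(I, p) = Add(I, Mul(2, p), Mul(-6, I, p)) (Function('y')(I, p) = Add(Add(I, p), Add(Mul(Mul(Add(-2, -4), I), p), p)) = Add(Add(I, p), Add(Mul(Mul(-6, I), p), p)) = Add(Add(I, p), Add(Mul(-6, I, p), p)) = Add(Add(I, p), Add(p, Mul(-6, I, p))) = Add(I, Mul(2, p), Mul(-6, I, p)))
Mul(Add(Mul(Function('y')(U, 2), -9), 1), Mul(5, 14)) = Mul(Add(Mul(Add(5, 2, Mul(-1, 2, Add(-1, Mul(6, 5)))), -9), 1), Mul(5, 14)) = Mul(Add(Mul(Add(5, 2, Mul(-1, 2, Add(-1, 30))), -9), 1), 70) = Mul(Add(Mul(Add(5, 2, Mul(-1, 2, 29)), -9), 1), 70) = Mul(Add(Mul(Add(5, 2, -58), -9), 1), 70) = Mul(Add(Mul(-51, -9), 1), 70) = Mul(Add(459, 1), 70) = Mul(460, 70) = 32200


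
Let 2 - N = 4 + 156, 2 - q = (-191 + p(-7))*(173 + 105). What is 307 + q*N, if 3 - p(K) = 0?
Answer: -8257721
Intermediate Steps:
p(K) = 3 (p(K) = 3 - 1*0 = 3 + 0 = 3)
q = 52266 (q = 2 - (-191 + 3)*(173 + 105) = 2 - (-188)*278 = 2 - 1*(-52264) = 2 + 52264 = 52266)
N = -158 (N = 2 - (4 + 156) = 2 - 1*160 = 2 - 160 = -158)
307 + q*N = 307 + 52266*(-158) = 307 - 8258028 = -8257721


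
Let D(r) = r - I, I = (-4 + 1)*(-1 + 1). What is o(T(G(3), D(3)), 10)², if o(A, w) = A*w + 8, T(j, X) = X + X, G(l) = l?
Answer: 4624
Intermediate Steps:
I = 0 (I = -3*0 = 0)
D(r) = r (D(r) = r - 1*0 = r + 0 = r)
T(j, X) = 2*X
o(A, w) = 8 + A*w
o(T(G(3), D(3)), 10)² = (8 + (2*3)*10)² = (8 + 6*10)² = (8 + 60)² = 68² = 4624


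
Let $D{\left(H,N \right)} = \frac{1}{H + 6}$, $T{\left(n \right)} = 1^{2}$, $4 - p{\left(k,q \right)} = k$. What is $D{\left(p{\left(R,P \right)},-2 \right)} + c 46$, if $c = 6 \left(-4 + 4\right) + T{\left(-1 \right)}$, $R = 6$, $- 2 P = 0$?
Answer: $\frac{185}{4} \approx 46.25$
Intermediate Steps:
$P = 0$ ($P = \left(- \frac{1}{2}\right) 0 = 0$)
$p{\left(k,q \right)} = 4 - k$
$T{\left(n \right)} = 1$
$D{\left(H,N \right)} = \frac{1}{6 + H}$
$c = 1$ ($c = 6 \left(-4 + 4\right) + 1 = 6 \cdot 0 + 1 = 0 + 1 = 1$)
$D{\left(p{\left(R,P \right)},-2 \right)} + c 46 = \frac{1}{6 + \left(4 - 6\right)} + 1 \cdot 46 = \frac{1}{6 + \left(4 - 6\right)} + 46 = \frac{1}{6 - 2} + 46 = \frac{1}{4} + 46 = \frac{185}{4}$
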